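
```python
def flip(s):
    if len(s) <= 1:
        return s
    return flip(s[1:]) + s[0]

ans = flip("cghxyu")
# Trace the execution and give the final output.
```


flip("cghxyu")
= flip("ghxyu") + "c"
= flip("hxyu") + "g" + "c"
= flip("xyu") + "h" + "g" + "c"
= flip("yu") + "x" + "h" + "g" + "c"
= flip("u") + "y" + "x" + "h" + "g" + "c"
= "u" + "y" + "x" + "h" + "g" + "c"
= "uyxhgc"


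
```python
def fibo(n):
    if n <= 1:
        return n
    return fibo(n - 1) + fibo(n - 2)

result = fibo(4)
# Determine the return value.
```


fibo(4)
= fibo(3) + fibo(2)
= (fibo(2) + fibo(1)) + fibo(2)
Computing bottom-up: fibo(0)=0, fibo(1)=1, fibo(2)=1, fibo(3)=2, fibo(4)=3
= 3


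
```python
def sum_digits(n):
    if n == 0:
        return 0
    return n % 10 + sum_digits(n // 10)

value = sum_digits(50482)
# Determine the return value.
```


sum_digits(50482)
= 2 + sum_digits(5048)
= 2 + 8 + sum_digits(504)
= 2 + 8 + 4 + sum_digits(50)
= 2 + 8 + 4 + 0 + sum_digits(5)
= 2 + 8 + 4 + 0 + 5 + sum_digits(0)
= 2 + 8 + 4 + 0 + 5 + 0
= 19


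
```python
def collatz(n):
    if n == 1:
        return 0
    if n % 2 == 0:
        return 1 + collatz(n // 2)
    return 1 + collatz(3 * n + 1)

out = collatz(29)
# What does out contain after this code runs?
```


collatz(29)
29 is odd -> 3*29+1 = 88 -> collatz(88)
88 is even -> collatz(44)
44 is even -> collatz(22)
22 is even -> collatz(11)
11 is odd -> 3*11+1 = 34 -> collatz(34)
34 is even -> collatz(17)
17 is odd -> 3*17+1 = 52 -> collatz(52)
52 is even -> collatz(26)
26 is even -> collatz(13)
13 is odd -> 3*13+1 = 40 -> collatz(40)
40 is even -> collatz(20)
20 is even -> collatz(10)
10 is even -> collatz(5)
5 is odd -> 3*5+1 = 16 -> collatz(16)
16 is even -> collatz(8)
8 is even -> collatz(4)
4 is even -> collatz(2)
2 is even -> collatz(1)
Reached 1 after 18 steps
= 18


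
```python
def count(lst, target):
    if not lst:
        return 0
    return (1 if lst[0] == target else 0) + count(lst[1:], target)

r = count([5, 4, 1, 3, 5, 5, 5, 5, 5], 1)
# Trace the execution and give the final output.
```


count([5, 4, 1, 3, 5, 5, 5, 5, 5], 1)
lst[0]=5 != 1: 0 + count([4, 1, 3, 5, 5, 5, 5, 5], 1)
lst[0]=4 != 1: 0 + count([1, 3, 5, 5, 5, 5, 5], 1)
lst[0]=1 == 1: 1 + count([3, 5, 5, 5, 5, 5], 1)
lst[0]=3 != 1: 0 + count([5, 5, 5, 5, 5], 1)
lst[0]=5 != 1: 0 + count([5, 5, 5, 5], 1)
lst[0]=5 != 1: 0 + count([5, 5, 5], 1)
lst[0]=5 != 1: 0 + count([5, 5], 1)
lst[0]=5 != 1: 0 + count([5], 1)
lst[0]=5 != 1: 0 + count([], 1)
= 1


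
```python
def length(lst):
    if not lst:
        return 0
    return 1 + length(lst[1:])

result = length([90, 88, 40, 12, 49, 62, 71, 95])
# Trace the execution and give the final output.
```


length([90, 88, 40, 12, 49, 62, 71, 95])
= 1 + length([88, 40, 12, 49, 62, 71, 95])
= 1 + 1 + length([40, 12, 49, 62, 71, 95])
= 1 + 1 + 1 + length([12, 49, 62, 71, 95])
= 1 + 1 + 1 + 1 + length([49, 62, 71, 95])
= 1 + 1 + 1 + 1 + 1 + length([62, 71, 95])
= 1 + 1 + 1 + 1 + 1 + 1 + length([71, 95])
= 1 + 1 + 1 + 1 + 1 + 1 + 1 + length([95])
= 1 + 1 + 1 + 1 + 1 + 1 + 1 + 1 + length([])
= 1 + 1 + 1 + 1 + 1 + 1 + 1 + 1 + 0
= 8


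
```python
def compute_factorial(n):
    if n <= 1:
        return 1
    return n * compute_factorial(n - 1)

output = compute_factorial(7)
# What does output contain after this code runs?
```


compute_factorial(7)
= 7 * compute_factorial(6)
= 7 * 6 * compute_factorial(5)
= 7 * 6 * 5 * compute_factorial(4)
= 7 * 6 * 5 * 4 * compute_factorial(3)
= 7 * 6 * 5 * 4 * 3 * compute_factorial(2)
= 7 * 6 * 5 * 4 * 3 * 2 * compute_factorial(1)
= 7 * 6 * 5 * 4 * 3 * 2 * 1
= 5040


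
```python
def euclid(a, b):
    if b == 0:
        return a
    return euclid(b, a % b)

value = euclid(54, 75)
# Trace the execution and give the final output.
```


euclid(54, 75)
= euclid(75, 54 % 75) = euclid(75, 54)
= euclid(54, 75 % 54) = euclid(54, 21)
= euclid(21, 54 % 21) = euclid(21, 12)
= euclid(12, 21 % 12) = euclid(12, 9)
= euclid(9, 12 % 9) = euclid(9, 3)
= euclid(3, 9 % 3) = euclid(3, 0)
b == 0, return a = 3


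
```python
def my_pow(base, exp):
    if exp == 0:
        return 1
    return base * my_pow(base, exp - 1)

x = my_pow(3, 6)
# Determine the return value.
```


my_pow(3, 6)
= 3 * my_pow(3, 5)
= 3 * 3 * my_pow(3, 4)
= 3 * 3 * 3 * my_pow(3, 3)
= 3 * 3 * 3 * 3 * my_pow(3, 2)
= 3 * 3 * 3 * 3 * 3 * my_pow(3, 1)
= 3 * 3 * 3 * 3 * 3 * 3 * my_pow(3, 0)
= 3 * 3 * 3 * 3 * 3 * 3 * 1
= 729


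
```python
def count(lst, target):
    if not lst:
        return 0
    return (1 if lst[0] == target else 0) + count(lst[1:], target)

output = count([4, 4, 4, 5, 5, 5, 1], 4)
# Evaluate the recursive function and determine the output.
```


count([4, 4, 4, 5, 5, 5, 1], 4)
lst[0]=4 == 4: 1 + count([4, 4, 5, 5, 5, 1], 4)
lst[0]=4 == 4: 1 + count([4, 5, 5, 5, 1], 4)
lst[0]=4 == 4: 1 + count([5, 5, 5, 1], 4)
lst[0]=5 != 4: 0 + count([5, 5, 1], 4)
lst[0]=5 != 4: 0 + count([5, 1], 4)
lst[0]=5 != 4: 0 + count([1], 4)
lst[0]=1 != 4: 0 + count([], 4)
= 3


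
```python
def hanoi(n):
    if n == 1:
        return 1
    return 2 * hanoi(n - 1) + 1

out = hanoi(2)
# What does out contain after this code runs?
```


hanoi(2)
= 2 * hanoi(1) + 1
Now compute bottom-up:
hanoi(1) = 1
hanoi(2) = 2 * 1 + 1 = 3
= 3


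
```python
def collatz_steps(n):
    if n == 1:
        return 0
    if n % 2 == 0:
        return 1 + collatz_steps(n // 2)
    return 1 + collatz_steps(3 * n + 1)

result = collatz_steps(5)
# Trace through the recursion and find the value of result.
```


collatz_steps(5)
5 is odd -> 3*5+1 = 16 -> collatz_steps(16)
16 is even -> collatz_steps(8)
8 is even -> collatz_steps(4)
4 is even -> collatz_steps(2)
2 is even -> collatz_steps(1)
Reached 1 after 5 steps
= 5


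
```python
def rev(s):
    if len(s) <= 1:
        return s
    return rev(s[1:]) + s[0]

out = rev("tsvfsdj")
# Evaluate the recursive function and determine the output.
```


rev("tsvfsdj")
= rev("svfsdj") + "t"
= rev("vfsdj") + "s" + "t"
= rev("fsdj") + "v" + "s" + "t"
= rev("sdj") + "f" + "v" + "s" + "t"
= rev("dj") + "s" + "f" + "v" + "s" + "t"
= rev("j") + "d" + "s" + "f" + "v" + "s" + "t"
= "j" + "d" + "s" + "f" + "v" + "s" + "t"
= "jdsfvst"


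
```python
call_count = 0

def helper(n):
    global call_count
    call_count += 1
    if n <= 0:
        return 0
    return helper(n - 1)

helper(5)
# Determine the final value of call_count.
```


helper(5) calls helper(4) calls ... calls helper(0)
Total calls: 5 + 1 (for base case) = 6


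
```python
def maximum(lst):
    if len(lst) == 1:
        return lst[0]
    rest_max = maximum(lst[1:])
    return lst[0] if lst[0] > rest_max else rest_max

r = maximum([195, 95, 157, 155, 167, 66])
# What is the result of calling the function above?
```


maximum([195, 95, 157, 155, 167, 66])
= compare 195 with maximum([95, 157, 155, 167, 66])
= compare 95 with maximum([157, 155, 167, 66])
= compare 157 with maximum([155, 167, 66])
= compare 155 with maximum([167, 66])
= compare 167 with maximum([66])
Base: maximum([66]) = 66
compare 167 with 66: max = 167
compare 155 with 167: max = 167
compare 157 with 167: max = 167
compare 95 with 167: max = 167
compare 195 with 167: max = 195
= 195


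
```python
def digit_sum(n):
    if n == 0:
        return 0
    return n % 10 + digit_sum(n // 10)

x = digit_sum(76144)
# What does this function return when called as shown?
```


digit_sum(76144)
= 4 + digit_sum(7614)
= 4 + 4 + digit_sum(761)
= 4 + 4 + 1 + digit_sum(76)
= 4 + 4 + 1 + 6 + digit_sum(7)
= 4 + 4 + 1 + 6 + 7 + digit_sum(0)
= 4 + 4 + 1 + 6 + 7 + 0
= 22


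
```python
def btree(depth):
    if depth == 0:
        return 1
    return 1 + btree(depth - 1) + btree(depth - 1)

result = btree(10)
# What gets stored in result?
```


btree(10)
= 1 + btree(9) + btree(9)
= 1 + 2 * btree(9)
btree(k) = 2^(k+1) - 1
btree(0) = 1
btree(1) = 3
btree(2) = 7
btree(3) = 15
btree(4) = 31
btree(10) = 2^11 - 1 = 2047


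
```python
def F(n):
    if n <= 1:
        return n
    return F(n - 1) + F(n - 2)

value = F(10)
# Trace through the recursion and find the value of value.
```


F(10)
= F(9) + F(8)
= (F(8) + F(7)) + F(8)
Computing bottom-up: F(0)=0, F(1)=1, F(2)=1, F(3)=2, F(4)=3, F(5)=5, F(6)=8, F(7)=13, F(8)=21, F(9)=34, F(10)=55
= 55


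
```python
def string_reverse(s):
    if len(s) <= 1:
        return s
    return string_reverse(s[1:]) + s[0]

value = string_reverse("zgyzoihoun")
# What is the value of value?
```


string_reverse("zgyzoihoun")
= string_reverse("gyzoihoun") + "z"
= string_reverse("yzoihoun") + "g" + "z"
= string_reverse("zoihoun") + "y" + "g" + "z"
= string_reverse("oihoun") + "z" + "y" + "g" + "z"
= string_reverse("ihoun") + "o" + "z" + "y" + "g" + "z"
= string_reverse("houn") + "i" + "o" + "z" + "y" + "g" + "z"
= string_reverse("oun") + "h" + "i" + "o" + "z" + "y" + "g" + "z"
= string_reverse("un") + "o" + "h" + "i" + "o" + "z" + "y" + "g" + "z"
= string_reverse("n") + "u" + "o" + "h" + "i" + "o" + "z" + "y" + "g" + "z"
= "n" + "u" + "o" + "h" + "i" + "o" + "z" + "y" + "g" + "z"
= "nuohiozygz"


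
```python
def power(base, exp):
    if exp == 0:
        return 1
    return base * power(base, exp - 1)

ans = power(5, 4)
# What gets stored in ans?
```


power(5, 4)
= 5 * power(5, 3)
= 5 * 5 * power(5, 2)
= 5 * 5 * 5 * power(5, 1)
= 5 * 5 * 5 * 5 * power(5, 0)
= 5 * 5 * 5 * 5 * 1
= 625


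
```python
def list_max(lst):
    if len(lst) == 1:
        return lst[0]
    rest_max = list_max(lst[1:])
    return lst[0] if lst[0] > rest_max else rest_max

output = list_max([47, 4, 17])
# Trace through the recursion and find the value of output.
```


list_max([47, 4, 17])
= compare 47 with list_max([4, 17])
= compare 4 with list_max([17])
Base: list_max([17]) = 17
compare 4 with 17: max = 17
compare 47 with 17: max = 47
= 47


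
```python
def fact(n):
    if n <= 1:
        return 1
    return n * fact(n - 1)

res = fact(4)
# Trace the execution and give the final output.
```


fact(4)
= 4 * fact(3)
= 4 * 3 * fact(2)
= 4 * 3 * 2 * fact(1)
= 4 * 3 * 2 * 1
= 24


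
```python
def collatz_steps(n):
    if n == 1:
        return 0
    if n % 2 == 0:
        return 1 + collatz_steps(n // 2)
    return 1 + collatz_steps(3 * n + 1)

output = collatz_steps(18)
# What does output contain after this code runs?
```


collatz_steps(18)
18 is even -> collatz_steps(9)
9 is odd -> 3*9+1 = 28 -> collatz_steps(28)
28 is even -> collatz_steps(14)
14 is even -> collatz_steps(7)
7 is odd -> 3*7+1 = 22 -> collatz_steps(22)
22 is even -> collatz_steps(11)
11 is odd -> 3*11+1 = 34 -> collatz_steps(34)
34 is even -> collatz_steps(17)
17 is odd -> 3*17+1 = 52 -> collatz_steps(52)
52 is even -> collatz_steps(26)
26 is even -> collatz_steps(13)
13 is odd -> 3*13+1 = 40 -> collatz_steps(40)
40 is even -> collatz_steps(20)
20 is even -> collatz_steps(10)
10 is even -> collatz_steps(5)
5 is odd -> 3*5+1 = 16 -> collatz_steps(16)
16 is even -> collatz_steps(8)
8 is even -> collatz_steps(4)
4 is even -> collatz_steps(2)
2 is even -> collatz_steps(1)
Reached 1 after 20 steps
= 20


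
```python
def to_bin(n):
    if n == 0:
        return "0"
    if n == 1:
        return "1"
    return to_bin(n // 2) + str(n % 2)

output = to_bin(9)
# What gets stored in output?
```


to_bin(9)
= to_bin(4) + "1"
= to_bin(2) + "0" + "1"
= to_bin(1) + "0" + "0" + "1"
= "1" + "0" + "0" + "1"
= "1001"


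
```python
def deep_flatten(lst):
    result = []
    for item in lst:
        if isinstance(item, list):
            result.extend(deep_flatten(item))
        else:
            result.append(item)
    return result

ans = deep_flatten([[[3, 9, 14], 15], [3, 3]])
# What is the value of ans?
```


deep_flatten([[[3, 9, 14], 15], [3, 3]])
Processing each element:
  [[3, 9, 14], 15] is a list -> deep_flatten recursively -> [3, 9, 14, 15]
  [3, 3] is a list -> deep_flatten recursively -> [3, 3]
= [3, 9, 14, 15, 3, 3]


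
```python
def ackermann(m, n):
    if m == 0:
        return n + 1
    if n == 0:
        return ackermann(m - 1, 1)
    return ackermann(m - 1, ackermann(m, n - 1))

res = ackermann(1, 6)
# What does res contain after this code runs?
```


ackermann(1, 6)
= ackermann(0, ackermann(1, 5))
First compute ackermann(1, 5) = 7
= ackermann(0, 7)
= 8


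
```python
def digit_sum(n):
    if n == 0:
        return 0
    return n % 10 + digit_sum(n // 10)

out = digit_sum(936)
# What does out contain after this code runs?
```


digit_sum(936)
= 6 + digit_sum(93)
= 6 + 3 + digit_sum(9)
= 6 + 3 + 9 + digit_sum(0)
= 6 + 3 + 9 + 0
= 18


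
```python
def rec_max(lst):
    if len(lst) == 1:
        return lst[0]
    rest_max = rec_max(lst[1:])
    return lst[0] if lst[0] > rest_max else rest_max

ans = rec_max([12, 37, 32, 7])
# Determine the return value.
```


rec_max([12, 37, 32, 7])
= compare 12 with rec_max([37, 32, 7])
= compare 37 with rec_max([32, 7])
= compare 32 with rec_max([7])
Base: rec_max([7]) = 7
compare 32 with 7: max = 32
compare 37 with 32: max = 37
compare 12 with 37: max = 37
= 37


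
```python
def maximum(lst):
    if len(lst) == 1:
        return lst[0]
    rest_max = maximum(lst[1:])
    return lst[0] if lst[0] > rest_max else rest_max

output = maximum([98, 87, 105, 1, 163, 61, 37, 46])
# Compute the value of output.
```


maximum([98, 87, 105, 1, 163, 61, 37, 46])
= compare 98 with maximum([87, 105, 1, 163, 61, 37, 46])
= compare 87 with maximum([105, 1, 163, 61, 37, 46])
= compare 105 with maximum([1, 163, 61, 37, 46])
= compare 1 with maximum([163, 61, 37, 46])
= compare 163 with maximum([61, 37, 46])
= compare 61 with maximum([37, 46])
= compare 37 with maximum([46])
Base: maximum([46]) = 46
compare 37 with 46: max = 46
compare 61 with 46: max = 61
compare 163 with 61: max = 163
compare 1 with 163: max = 163
compare 105 with 163: max = 163
compare 87 with 163: max = 163
compare 98 with 163: max = 163
= 163


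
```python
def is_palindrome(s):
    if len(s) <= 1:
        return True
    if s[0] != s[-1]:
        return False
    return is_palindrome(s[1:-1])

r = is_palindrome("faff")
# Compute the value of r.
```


is_palindrome("faff")
"faff": s[0]='f' == s[-1]='f' -> is_palindrome("af")
"af": s[0]='a' != s[-1]='f' -> False
= False


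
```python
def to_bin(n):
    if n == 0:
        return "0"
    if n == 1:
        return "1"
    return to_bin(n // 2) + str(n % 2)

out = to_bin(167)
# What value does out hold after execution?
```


to_bin(167)
= to_bin(83) + "1"
= to_bin(41) + "1" + "1"
= to_bin(20) + "1" + "1" + "1"
= to_bin(10) + "0" + "1" + "1" + "1"
= to_bin(5) + "0" + "0" + "1" + "1" + "1"
= to_bin(2) + "1" + "0" + "0" + "1" + "1" + "1"
= to_bin(1) + "0" + "1" + "0" + "0" + "1" + "1" + "1"
= "1" + "0" + "1" + "0" + "0" + "1" + "1" + "1"
= "10100111"


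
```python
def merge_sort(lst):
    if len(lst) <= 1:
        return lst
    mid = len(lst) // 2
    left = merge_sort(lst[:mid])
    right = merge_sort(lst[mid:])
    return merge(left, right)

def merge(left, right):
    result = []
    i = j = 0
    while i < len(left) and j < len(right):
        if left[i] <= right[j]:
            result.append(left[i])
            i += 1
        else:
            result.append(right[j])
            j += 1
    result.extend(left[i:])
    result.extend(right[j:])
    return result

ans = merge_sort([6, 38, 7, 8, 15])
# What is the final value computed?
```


merge_sort([6, 38, 7, 8, 15])
Split into [6, 38] and [7, 8, 15]
Left sorted: [6, 38]
Right sorted: [7, 8, 15]
Merge [6, 38] and [7, 8, 15]
= [6, 7, 8, 15, 38]


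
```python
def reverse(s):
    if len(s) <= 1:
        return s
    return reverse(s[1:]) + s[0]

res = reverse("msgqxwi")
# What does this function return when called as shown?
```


reverse("msgqxwi")
= reverse("sgqxwi") + "m"
= reverse("gqxwi") + "s" + "m"
= reverse("qxwi") + "g" + "s" + "m"
= reverse("xwi") + "q" + "g" + "s" + "m"
= reverse("wi") + "x" + "q" + "g" + "s" + "m"
= reverse("i") + "w" + "x" + "q" + "g" + "s" + "m"
= "i" + "w" + "x" + "q" + "g" + "s" + "m"
= "iwxqgsm"


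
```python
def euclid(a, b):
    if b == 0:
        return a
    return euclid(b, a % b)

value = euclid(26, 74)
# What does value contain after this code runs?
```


euclid(26, 74)
= euclid(74, 26 % 74) = euclid(74, 26)
= euclid(26, 74 % 26) = euclid(26, 22)
= euclid(22, 26 % 22) = euclid(22, 4)
= euclid(4, 22 % 4) = euclid(4, 2)
= euclid(2, 4 % 2) = euclid(2, 0)
b == 0, return a = 2


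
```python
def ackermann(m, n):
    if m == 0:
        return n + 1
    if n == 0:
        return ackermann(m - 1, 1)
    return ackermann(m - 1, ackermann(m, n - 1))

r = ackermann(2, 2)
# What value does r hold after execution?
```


ackermann(2, 2)
= ackermann(1, ackermann(2, 1))
First compute ackermann(2, 1) = 5
= ackermann(1, 5)
= 7


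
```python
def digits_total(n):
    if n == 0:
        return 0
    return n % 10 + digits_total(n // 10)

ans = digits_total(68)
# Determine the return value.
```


digits_total(68)
= 8 + digits_total(6)
= 8 + 6 + digits_total(0)
= 8 + 6 + 0
= 14


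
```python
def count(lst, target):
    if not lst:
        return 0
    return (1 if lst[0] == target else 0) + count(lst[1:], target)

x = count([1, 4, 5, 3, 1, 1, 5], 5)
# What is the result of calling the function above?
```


count([1, 4, 5, 3, 1, 1, 5], 5)
lst[0]=1 != 5: 0 + count([4, 5, 3, 1, 1, 5], 5)
lst[0]=4 != 5: 0 + count([5, 3, 1, 1, 5], 5)
lst[0]=5 == 5: 1 + count([3, 1, 1, 5], 5)
lst[0]=3 != 5: 0 + count([1, 1, 5], 5)
lst[0]=1 != 5: 0 + count([1, 5], 5)
lst[0]=1 != 5: 0 + count([5], 5)
lst[0]=5 == 5: 1 + count([], 5)
= 2


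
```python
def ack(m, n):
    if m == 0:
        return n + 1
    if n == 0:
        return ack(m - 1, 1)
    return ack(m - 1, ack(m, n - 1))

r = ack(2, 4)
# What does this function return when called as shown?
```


ack(2, 4)
= ack(1, ack(2, 3))
First compute ack(2, 3) = 9
= ack(1, 9)
= 11


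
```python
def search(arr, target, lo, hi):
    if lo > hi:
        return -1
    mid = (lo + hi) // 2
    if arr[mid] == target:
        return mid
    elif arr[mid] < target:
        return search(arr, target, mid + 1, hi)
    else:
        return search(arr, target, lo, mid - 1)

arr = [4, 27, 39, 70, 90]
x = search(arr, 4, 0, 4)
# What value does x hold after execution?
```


search(arr, 4, 0, 4)
lo=0, hi=4, mid=2, arr[mid]=39
39 > 4, search left half
lo=0, hi=1, mid=0, arr[mid]=4
arr[0] == 4, found at index 0
= 0


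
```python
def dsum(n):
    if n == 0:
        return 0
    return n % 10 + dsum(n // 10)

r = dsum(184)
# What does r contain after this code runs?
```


dsum(184)
= 4 + dsum(18)
= 4 + 8 + dsum(1)
= 4 + 8 + 1 + dsum(0)
= 4 + 8 + 1 + 0
= 13


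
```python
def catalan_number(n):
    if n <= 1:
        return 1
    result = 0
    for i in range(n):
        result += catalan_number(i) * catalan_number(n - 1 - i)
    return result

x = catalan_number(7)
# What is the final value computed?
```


catalan_number(7)
= sum of catalan_number(i) * catalan_number(7-1-i) for i in 0..6
First compute sub-values bottom-up:
  catalan_number(0) = 1, catalan_number(1) = 1
  catalan_number(2) = 1*1 + 1*1 = 2
  catalan_number(3) = 1*2 + 1*1 + 2*1 = 5
  catalan_number(4) = 1*5 + 1*2 + 2*1 + 5*1 = 14
  catalan_number(5) = 1*14 + 1*5 + 2*2 + 5*1 + 14*1 = 42
  catalan_number(6) = 1*42 + 1*14 + 2*5 + 5*2 + 14*1 + 42*1 = 132
Now catalan_number(7):
  catalan_number(0)*catalan_number(6) = 1*132 = 132
  catalan_number(1)*catalan_number(5) = 1*42 = 42
  catalan_number(2)*catalan_number(4) = 2*14 = 28
  catalan_number(3)*catalan_number(3) = 5*5 = 25
  catalan_number(4)*catalan_number(2) = 14*2 = 28
  catalan_number(5)*catalan_number(1) = 42*1 = 42
  catalan_number(6)*catalan_number(0) = 132*1 = 132
= 132 + 42 + 28 + 25 + 28 + 42 + 132
= 429


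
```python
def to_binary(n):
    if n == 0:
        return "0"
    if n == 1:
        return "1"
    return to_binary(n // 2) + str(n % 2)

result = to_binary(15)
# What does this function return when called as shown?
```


to_binary(15)
= to_binary(7) + "1"
= to_binary(3) + "1" + "1"
= to_binary(1) + "1" + "1" + "1"
= "1" + "1" + "1" + "1"
= "1111"


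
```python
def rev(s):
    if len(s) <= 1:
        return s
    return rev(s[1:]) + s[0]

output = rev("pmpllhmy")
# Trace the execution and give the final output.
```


rev("pmpllhmy")
= rev("mpllhmy") + "p"
= rev("pllhmy") + "m" + "p"
= rev("llhmy") + "p" + "m" + "p"
= rev("lhmy") + "l" + "p" + "m" + "p"
= rev("hmy") + "l" + "l" + "p" + "m" + "p"
= rev("my") + "h" + "l" + "l" + "p" + "m" + "p"
= rev("y") + "m" + "h" + "l" + "l" + "p" + "m" + "p"
= "y" + "m" + "h" + "l" + "l" + "p" + "m" + "p"
= "ymhllpmp"


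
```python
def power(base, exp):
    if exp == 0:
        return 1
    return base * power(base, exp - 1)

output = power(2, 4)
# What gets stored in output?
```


power(2, 4)
= 2 * power(2, 3)
= 2 * 2 * power(2, 2)
= 2 * 2 * 2 * power(2, 1)
= 2 * 2 * 2 * 2 * power(2, 0)
= 2 * 2 * 2 * 2 * 1
= 16


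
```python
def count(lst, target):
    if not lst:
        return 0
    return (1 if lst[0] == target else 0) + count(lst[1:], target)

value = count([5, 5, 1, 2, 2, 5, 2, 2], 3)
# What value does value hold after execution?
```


count([5, 5, 1, 2, 2, 5, 2, 2], 3)
lst[0]=5 != 3: 0 + count([5, 1, 2, 2, 5, 2, 2], 3)
lst[0]=5 != 3: 0 + count([1, 2, 2, 5, 2, 2], 3)
lst[0]=1 != 3: 0 + count([2, 2, 5, 2, 2], 3)
lst[0]=2 != 3: 0 + count([2, 5, 2, 2], 3)
lst[0]=2 != 3: 0 + count([5, 2, 2], 3)
lst[0]=5 != 3: 0 + count([2, 2], 3)
lst[0]=2 != 3: 0 + count([2], 3)
lst[0]=2 != 3: 0 + count([], 3)
= 0


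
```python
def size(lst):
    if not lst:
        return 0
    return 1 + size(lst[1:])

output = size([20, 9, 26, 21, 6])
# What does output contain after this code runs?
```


size([20, 9, 26, 21, 6])
= 1 + size([9, 26, 21, 6])
= 1 + 1 + size([26, 21, 6])
= 1 + 1 + 1 + size([21, 6])
= 1 + 1 + 1 + 1 + size([6])
= 1 + 1 + 1 + 1 + 1 + size([])
= 1 + 1 + 1 + 1 + 1 + 0
= 5


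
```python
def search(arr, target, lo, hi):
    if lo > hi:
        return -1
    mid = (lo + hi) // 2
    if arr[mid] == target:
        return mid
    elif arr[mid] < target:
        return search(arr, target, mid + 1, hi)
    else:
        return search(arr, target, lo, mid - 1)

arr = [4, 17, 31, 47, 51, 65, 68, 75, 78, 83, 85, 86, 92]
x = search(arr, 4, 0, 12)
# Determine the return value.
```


search(arr, 4, 0, 12)
lo=0, hi=12, mid=6, arr[mid]=68
68 > 4, search left half
lo=0, hi=5, mid=2, arr[mid]=31
31 > 4, search left half
lo=0, hi=1, mid=0, arr[mid]=4
arr[0] == 4, found at index 0
= 0


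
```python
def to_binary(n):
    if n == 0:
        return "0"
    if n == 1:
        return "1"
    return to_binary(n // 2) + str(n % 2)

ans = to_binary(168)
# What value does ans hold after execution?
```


to_binary(168)
= to_binary(84) + "0"
= to_binary(42) + "0" + "0"
= to_binary(21) + "0" + "0" + "0"
= to_binary(10) + "1" + "0" + "0" + "0"
= to_binary(5) + "0" + "1" + "0" + "0" + "0"
= to_binary(2) + "1" + "0" + "1" + "0" + "0" + "0"
= to_binary(1) + "0" + "1" + "0" + "1" + "0" + "0" + "0"
= "1" + "0" + "1" + "0" + "1" + "0" + "0" + "0"
= "10101000"


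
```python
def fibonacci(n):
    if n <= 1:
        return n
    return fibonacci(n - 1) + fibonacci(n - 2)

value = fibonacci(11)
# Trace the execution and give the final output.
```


fibonacci(11)
= fibonacci(10) + fibonacci(9)
= (fibonacci(9) + fibonacci(8)) + fibonacci(9)
Computing bottom-up: fibonacci(0)=0, fibonacci(1)=1, fibonacci(2)=1, fibonacci(3)=2, fibonacci(4)=3, fibonacci(5)=5, fibonacci(6)=8, fibonacci(7)=13, fibonacci(8)=21, fibonacci(9)=34, fibonacci(10)=55, fibonacci(11)=89
= 89


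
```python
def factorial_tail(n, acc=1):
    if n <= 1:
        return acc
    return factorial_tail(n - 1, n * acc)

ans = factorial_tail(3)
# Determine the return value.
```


factorial_tail(3, 1)
= factorial_tail(2, 3 * 1) = factorial_tail(2, 3)
= factorial_tail(1, 2 * 3) = factorial_tail(1, 6)
n <= 1, return acc = 6


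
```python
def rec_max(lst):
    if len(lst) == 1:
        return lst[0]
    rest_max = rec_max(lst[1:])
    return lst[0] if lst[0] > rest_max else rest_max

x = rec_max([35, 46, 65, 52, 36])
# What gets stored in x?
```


rec_max([35, 46, 65, 52, 36])
= compare 35 with rec_max([46, 65, 52, 36])
= compare 46 with rec_max([65, 52, 36])
= compare 65 with rec_max([52, 36])
= compare 52 with rec_max([36])
Base: rec_max([36]) = 36
compare 52 with 36: max = 52
compare 65 with 52: max = 65
compare 46 with 65: max = 65
compare 35 with 65: max = 65
= 65


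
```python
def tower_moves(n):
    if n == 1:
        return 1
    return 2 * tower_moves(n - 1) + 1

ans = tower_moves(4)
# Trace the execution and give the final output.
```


tower_moves(4)
= 2 * tower_moves(3) + 1
= 2 * (2 * tower_moves(2) + 1) + 1
= 2 * (2 * (2 * tower_moves(1) + 1) + 1) + 1
Now compute bottom-up:
tower_moves(1) = 1
tower_moves(2) = 2 * 1 + 1 = 3
tower_moves(3) = 2 * 3 + 1 = 7
tower_moves(4) = 2 * 7 + 1 = 15
= 15


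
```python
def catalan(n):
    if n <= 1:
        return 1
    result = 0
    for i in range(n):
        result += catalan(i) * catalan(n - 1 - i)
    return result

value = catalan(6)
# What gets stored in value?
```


catalan(6)
= sum of catalan(i) * catalan(6-1-i) for i in 0..5
First compute sub-values bottom-up:
  catalan(0) = 1, catalan(1) = 1
  catalan(2) = 1*1 + 1*1 = 2
  catalan(3) = 1*2 + 1*1 + 2*1 = 5
  catalan(4) = 1*5 + 1*2 + 2*1 + 5*1 = 14
  catalan(5) = 1*14 + 1*5 + 2*2 + 5*1 + 14*1 = 42
Now catalan(6):
  catalan(0)*catalan(5) = 1*42 = 42
  catalan(1)*catalan(4) = 1*14 = 14
  catalan(2)*catalan(3) = 2*5 = 10
  catalan(3)*catalan(2) = 5*2 = 10
  catalan(4)*catalan(1) = 14*1 = 14
  catalan(5)*catalan(0) = 42*1 = 42
= 42 + 14 + 10 + 10 + 14 + 42
= 132


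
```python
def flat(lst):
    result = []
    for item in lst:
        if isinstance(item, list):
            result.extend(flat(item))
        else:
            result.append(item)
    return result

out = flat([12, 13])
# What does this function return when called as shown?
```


flat([12, 13])
Processing each element:
  12 is not a list -> append 12
  13 is not a list -> append 13
= [12, 13]


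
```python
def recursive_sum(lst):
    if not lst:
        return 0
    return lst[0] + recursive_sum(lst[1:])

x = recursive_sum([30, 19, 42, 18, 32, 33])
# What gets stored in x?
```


recursive_sum([30, 19, 42, 18, 32, 33])
= 30 + recursive_sum([19, 42, 18, 32, 33])
= 30 + 19 + recursive_sum([42, 18, 32, 33])
= 30 + 19 + 42 + recursive_sum([18, 32, 33])
= 30 + 19 + 42 + 18 + recursive_sum([32, 33])
= 30 + 19 + 42 + 18 + 32 + recursive_sum([33])
= 30 + 19 + 42 + 18 + 32 + 33 + recursive_sum([])
= 30 + 19 + 42 + 18 + 32 + 33 + 0
= 174


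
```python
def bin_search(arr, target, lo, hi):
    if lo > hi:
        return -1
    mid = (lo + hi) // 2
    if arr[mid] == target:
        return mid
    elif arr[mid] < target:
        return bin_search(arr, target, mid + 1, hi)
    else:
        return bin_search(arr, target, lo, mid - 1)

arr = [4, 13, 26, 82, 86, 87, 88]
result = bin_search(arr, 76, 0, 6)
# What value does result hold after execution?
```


bin_search(arr, 76, 0, 6)
lo=0, hi=6, mid=3, arr[mid]=82
82 > 76, search left half
lo=0, hi=2, mid=1, arr[mid]=13
13 < 76, search right half
lo=2, hi=2, mid=2, arr[mid]=26
26 < 76, search right half
lo > hi, target not found, return -1
= -1


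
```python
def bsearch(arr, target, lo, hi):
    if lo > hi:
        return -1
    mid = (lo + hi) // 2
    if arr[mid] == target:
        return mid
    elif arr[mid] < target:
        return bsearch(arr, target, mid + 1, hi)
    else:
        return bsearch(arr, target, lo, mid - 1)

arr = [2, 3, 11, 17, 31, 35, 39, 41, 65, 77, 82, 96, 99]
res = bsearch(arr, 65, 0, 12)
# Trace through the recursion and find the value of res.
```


bsearch(arr, 65, 0, 12)
lo=0, hi=12, mid=6, arr[mid]=39
39 < 65, search right half
lo=7, hi=12, mid=9, arr[mid]=77
77 > 65, search left half
lo=7, hi=8, mid=7, arr[mid]=41
41 < 65, search right half
lo=8, hi=8, mid=8, arr[mid]=65
arr[8] == 65, found at index 8
= 8


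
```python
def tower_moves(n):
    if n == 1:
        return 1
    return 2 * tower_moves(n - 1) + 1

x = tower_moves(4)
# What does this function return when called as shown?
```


tower_moves(4)
= 2 * tower_moves(3) + 1
= 2 * (2 * tower_moves(2) + 1) + 1
= 2 * (2 * (2 * tower_moves(1) + 1) + 1) + 1
Now compute bottom-up:
tower_moves(1) = 1
tower_moves(2) = 2 * 1 + 1 = 3
tower_moves(3) = 2 * 3 + 1 = 7
tower_moves(4) = 2 * 7 + 1 = 15
= 15


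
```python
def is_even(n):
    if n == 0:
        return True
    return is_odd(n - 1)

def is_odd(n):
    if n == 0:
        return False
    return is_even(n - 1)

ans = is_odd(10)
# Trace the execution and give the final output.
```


is_odd(10)
= is_even(9)
= is_odd(8)
= is_even(7)
= is_odd(6)
= is_even(5)
= is_odd(4)
= is_even(3)
= is_odd(2)
= is_even(1)
= is_odd(0)
n == 0: return False
= False


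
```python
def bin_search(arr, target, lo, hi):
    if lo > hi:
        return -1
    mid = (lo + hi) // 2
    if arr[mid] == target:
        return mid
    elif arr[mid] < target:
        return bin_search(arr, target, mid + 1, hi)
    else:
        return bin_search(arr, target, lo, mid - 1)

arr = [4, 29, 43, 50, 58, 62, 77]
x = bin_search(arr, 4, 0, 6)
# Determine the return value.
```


bin_search(arr, 4, 0, 6)
lo=0, hi=6, mid=3, arr[mid]=50
50 > 4, search left half
lo=0, hi=2, mid=1, arr[mid]=29
29 > 4, search left half
lo=0, hi=0, mid=0, arr[mid]=4
arr[0] == 4, found at index 0
= 0


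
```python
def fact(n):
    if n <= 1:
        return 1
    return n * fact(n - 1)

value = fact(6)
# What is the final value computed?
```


fact(6)
= 6 * fact(5)
= 6 * 5 * fact(4)
= 6 * 5 * 4 * fact(3)
= 6 * 5 * 4 * 3 * fact(2)
= 6 * 5 * 4 * 3 * 2 * fact(1)
= 6 * 5 * 4 * 3 * 2 * 1
= 720


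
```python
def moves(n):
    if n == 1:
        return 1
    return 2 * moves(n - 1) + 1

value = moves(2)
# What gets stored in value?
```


moves(2)
= 2 * moves(1) + 1
Now compute bottom-up:
moves(1) = 1
moves(2) = 2 * 1 + 1 = 3
= 3


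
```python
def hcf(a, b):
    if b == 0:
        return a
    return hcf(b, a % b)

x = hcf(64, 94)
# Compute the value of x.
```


hcf(64, 94)
= hcf(94, 64 % 94) = hcf(94, 64)
= hcf(64, 94 % 64) = hcf(64, 30)
= hcf(30, 64 % 30) = hcf(30, 4)
= hcf(4, 30 % 4) = hcf(4, 2)
= hcf(2, 4 % 2) = hcf(2, 0)
b == 0, return a = 2


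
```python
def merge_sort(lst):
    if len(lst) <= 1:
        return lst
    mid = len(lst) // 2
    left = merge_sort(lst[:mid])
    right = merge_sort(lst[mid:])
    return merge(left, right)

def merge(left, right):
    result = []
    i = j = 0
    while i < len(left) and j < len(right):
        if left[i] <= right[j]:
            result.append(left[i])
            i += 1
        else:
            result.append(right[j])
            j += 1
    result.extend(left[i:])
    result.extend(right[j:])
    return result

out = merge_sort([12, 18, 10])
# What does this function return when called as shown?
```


merge_sort([12, 18, 10])
Split into [12] and [18, 10]
Left sorted: [12]
Right sorted: [10, 18]
Merge [12] and [10, 18]
= [10, 12, 18]


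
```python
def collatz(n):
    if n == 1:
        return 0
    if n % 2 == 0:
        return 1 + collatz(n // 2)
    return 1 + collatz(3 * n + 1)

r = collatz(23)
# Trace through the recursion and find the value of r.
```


collatz(23)
23 is odd -> 3*23+1 = 70 -> collatz(70)
70 is even -> collatz(35)
35 is odd -> 3*35+1 = 106 -> collatz(106)
106 is even -> collatz(53)
53 is odd -> 3*53+1 = 160 -> collatz(160)
160 is even -> collatz(80)
80 is even -> collatz(40)
40 is even -> collatz(20)
20 is even -> collatz(10)
10 is even -> collatz(5)
5 is odd -> 3*5+1 = 16 -> collatz(16)
16 is even -> collatz(8)
8 is even -> collatz(4)
4 is even -> collatz(2)
2 is even -> collatz(1)
Reached 1 after 15 steps
= 15


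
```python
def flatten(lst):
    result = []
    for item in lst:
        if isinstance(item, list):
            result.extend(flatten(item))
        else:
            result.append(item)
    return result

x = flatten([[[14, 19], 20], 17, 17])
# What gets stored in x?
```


flatten([[[14, 19], 20], 17, 17])
Processing each element:
  [[14, 19], 20] is a list -> flatten recursively -> [14, 19, 20]
  17 is not a list -> append 17
  17 is not a list -> append 17
= [14, 19, 20, 17, 17]


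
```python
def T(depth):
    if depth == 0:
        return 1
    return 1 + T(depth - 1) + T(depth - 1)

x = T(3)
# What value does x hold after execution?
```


T(3)
= 1 + T(2) + T(2)
= 1 + 2 * T(2)
T(k) = 2^(k+1) - 1
T(0) = 1
T(1) = 3
T(2) = 7
T(3) = 15
T(3) = 2^4 - 1 = 15


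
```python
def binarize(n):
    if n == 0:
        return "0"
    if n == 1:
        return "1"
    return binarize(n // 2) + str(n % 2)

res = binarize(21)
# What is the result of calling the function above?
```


binarize(21)
= binarize(10) + "1"
= binarize(5) + "0" + "1"
= binarize(2) + "1" + "0" + "1"
= binarize(1) + "0" + "1" + "0" + "1"
= "1" + "0" + "1" + "0" + "1"
= "10101"


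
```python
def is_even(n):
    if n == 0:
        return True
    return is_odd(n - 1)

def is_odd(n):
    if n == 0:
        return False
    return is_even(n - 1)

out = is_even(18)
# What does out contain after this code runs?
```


is_even(18)
= is_odd(17)
= is_even(16)
= is_odd(15)
= is_even(14)
= is_odd(13)
= is_even(12)
= is_odd(11)
= is_even(10)
= is_odd(9)
= is_even(8)
= is_odd(7)
= is_even(6)
= is_odd(5)
= is_even(4)
= is_odd(3)
= is_even(2)
= is_odd(1)
= is_even(0)
n == 0: return True
= True


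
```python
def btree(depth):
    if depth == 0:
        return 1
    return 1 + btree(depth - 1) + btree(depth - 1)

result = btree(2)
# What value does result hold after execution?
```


btree(2)
= 1 + btree(1) + btree(1)
= 1 + 2 * btree(1)
btree(k) = 2^(k+1) - 1
btree(0) = 1
btree(1) = 3
btree(2) = 7
btree(2) = 2^3 - 1 = 7


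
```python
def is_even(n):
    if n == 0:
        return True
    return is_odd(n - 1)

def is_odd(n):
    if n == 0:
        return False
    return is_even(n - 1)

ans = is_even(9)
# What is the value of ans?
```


is_even(9)
= is_odd(8)
= is_even(7)
= is_odd(6)
= is_even(5)
= is_odd(4)
= is_even(3)
= is_odd(2)
= is_even(1)
= is_odd(0)
n == 0: return False
= False


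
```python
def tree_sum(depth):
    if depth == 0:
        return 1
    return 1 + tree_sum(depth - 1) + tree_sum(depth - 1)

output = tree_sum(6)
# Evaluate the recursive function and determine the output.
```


tree_sum(6)
= 1 + tree_sum(5) + tree_sum(5)
= 1 + 2 * tree_sum(5)
tree_sum(k) = 2^(k+1) - 1
tree_sum(0) = 1
tree_sum(1) = 3
tree_sum(2) = 7
tree_sum(3) = 15
tree_sum(4) = 31
tree_sum(6) = 2^7 - 1 = 127


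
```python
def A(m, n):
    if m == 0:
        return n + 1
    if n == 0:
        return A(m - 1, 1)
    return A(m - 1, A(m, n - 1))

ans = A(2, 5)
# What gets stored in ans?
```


A(2, 5)
= A(1, A(2, 4))
First compute A(2, 4) = 11
= A(1, 11)
= 13


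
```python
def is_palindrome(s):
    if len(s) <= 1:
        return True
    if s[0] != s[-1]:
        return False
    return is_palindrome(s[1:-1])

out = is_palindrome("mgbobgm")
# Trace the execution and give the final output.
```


is_palindrome("mgbobgm")
"mgbobgm": s[0]='m' == s[-1]='m' -> is_palindrome("gbobg")
"gbobg": s[0]='g' == s[-1]='g' -> is_palindrome("bob")
"bob": s[0]='b' == s[-1]='b' -> is_palindrome("o")
"o": len <= 1 -> True
= True


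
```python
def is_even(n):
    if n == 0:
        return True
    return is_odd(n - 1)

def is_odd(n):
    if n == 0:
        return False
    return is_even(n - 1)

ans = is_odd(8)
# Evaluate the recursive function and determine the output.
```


is_odd(8)
= is_even(7)
= is_odd(6)
= is_even(5)
= is_odd(4)
= is_even(3)
= is_odd(2)
= is_even(1)
= is_odd(0)
n == 0: return False
= False


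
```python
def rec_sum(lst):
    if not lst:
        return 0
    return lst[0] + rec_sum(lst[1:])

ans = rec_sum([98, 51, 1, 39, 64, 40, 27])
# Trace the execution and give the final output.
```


rec_sum([98, 51, 1, 39, 64, 40, 27])
= 98 + rec_sum([51, 1, 39, 64, 40, 27])
= 98 + 51 + rec_sum([1, 39, 64, 40, 27])
= 98 + 51 + 1 + rec_sum([39, 64, 40, 27])
= 98 + 51 + 1 + 39 + rec_sum([64, 40, 27])
= 98 + 51 + 1 + 39 + 64 + rec_sum([40, 27])
= 98 + 51 + 1 + 39 + 64 + 40 + rec_sum([27])
= 98 + 51 + 1 + 39 + 64 + 40 + 27 + rec_sum([])
= 98 + 51 + 1 + 39 + 64 + 40 + 27 + 0
= 320


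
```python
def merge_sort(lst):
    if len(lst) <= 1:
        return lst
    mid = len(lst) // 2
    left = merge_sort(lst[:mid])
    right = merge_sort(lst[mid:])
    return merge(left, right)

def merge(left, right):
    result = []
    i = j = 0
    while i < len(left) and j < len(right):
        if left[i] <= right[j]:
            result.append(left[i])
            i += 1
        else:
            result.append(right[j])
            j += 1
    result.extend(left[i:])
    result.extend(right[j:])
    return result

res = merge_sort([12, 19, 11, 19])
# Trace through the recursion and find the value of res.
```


merge_sort([12, 19, 11, 19])
Split into [12, 19] and [11, 19]
Left sorted: [12, 19]
Right sorted: [11, 19]
Merge [12, 19] and [11, 19]
= [11, 12, 19, 19]


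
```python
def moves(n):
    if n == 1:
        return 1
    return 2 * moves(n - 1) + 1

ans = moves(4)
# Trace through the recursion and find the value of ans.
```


moves(4)
= 2 * moves(3) + 1
= 2 * (2 * moves(2) + 1) + 1
= 2 * (2 * (2 * moves(1) + 1) + 1) + 1
Now compute bottom-up:
moves(1) = 1
moves(2) = 2 * 1 + 1 = 3
moves(3) = 2 * 3 + 1 = 7
moves(4) = 2 * 7 + 1 = 15
= 15


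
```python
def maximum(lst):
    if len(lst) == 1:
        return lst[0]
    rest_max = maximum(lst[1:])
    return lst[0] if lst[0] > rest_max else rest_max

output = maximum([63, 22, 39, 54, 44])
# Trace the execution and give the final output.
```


maximum([63, 22, 39, 54, 44])
= compare 63 with maximum([22, 39, 54, 44])
= compare 22 with maximum([39, 54, 44])
= compare 39 with maximum([54, 44])
= compare 54 with maximum([44])
Base: maximum([44]) = 44
compare 54 with 44: max = 54
compare 39 with 54: max = 54
compare 22 with 54: max = 54
compare 63 with 54: max = 63
= 63


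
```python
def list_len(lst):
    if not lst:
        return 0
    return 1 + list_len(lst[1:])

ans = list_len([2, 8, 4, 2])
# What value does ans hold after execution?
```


list_len([2, 8, 4, 2])
= 1 + list_len([8, 4, 2])
= 1 + 1 + list_len([4, 2])
= 1 + 1 + 1 + list_len([2])
= 1 + 1 + 1 + 1 + list_len([])
= 1 + 1 + 1 + 1 + 0
= 4


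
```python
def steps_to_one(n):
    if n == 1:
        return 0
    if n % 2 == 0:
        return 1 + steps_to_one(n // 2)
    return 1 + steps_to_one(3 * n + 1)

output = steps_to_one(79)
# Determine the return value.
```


steps_to_one(79)
79 is odd -> 3*79+1 = 238 -> steps_to_one(238)
238 is even -> steps_to_one(119)
119 is odd -> 3*119+1 = 358 -> steps_to_one(358)
358 is even -> steps_to_one(179)
179 is odd -> 3*179+1 = 538 -> steps_to_one(538)
538 is even -> steps_to_one(269)
269 is odd -> 3*269+1 = 808 -> steps_to_one(808)
808 is even -> steps_to_one(404)
404 is even -> steps_to_one(202)
202 is even -> steps_to_one(101)
101 is odd -> 3*101+1 = 304 -> steps_to_one(304)
304 is even -> steps_to_one(152)
152 is even -> steps_to_one(76)
76 is even -> steps_to_one(38)
38 is even -> steps_to_one(19)
19 is odd -> 3*19+1 = 58 -> steps_to_one(58)
58 is even -> steps_to_one(29)
29 is odd -> 3*29+1 = 88 -> steps_to_one(88)
88 is even -> steps_to_one(44)
44 is even -> steps_to_one(22)
22 is even -> steps_to_one(11)
11 is odd -> 3*11+1 = 34 -> steps_to_one(34)
34 is even -> steps_to_one(17)
17 is odd -> 3*17+1 = 52 -> steps_to_one(52)
52 is even -> steps_to_one(26)
26 is even -> steps_to_one(13)
13 is odd -> 3*13+1 = 40 -> steps_to_one(40)
40 is even -> steps_to_one(20)
20 is even -> steps_to_one(10)
10 is even -> steps_to_one(5)
5 is odd -> 3*5+1 = 16 -> steps_to_one(16)
16 is even -> steps_to_one(8)
8 is even -> steps_to_one(4)
4 is even -> steps_to_one(2)
2 is even -> steps_to_one(1)
Reached 1 after 35 steps
= 35


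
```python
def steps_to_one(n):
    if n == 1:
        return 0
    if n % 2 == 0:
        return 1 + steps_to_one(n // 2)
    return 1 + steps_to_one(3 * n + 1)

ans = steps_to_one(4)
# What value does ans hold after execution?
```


steps_to_one(4)
4 is even -> steps_to_one(2)
2 is even -> steps_to_one(1)
Reached 1 after 2 steps
= 2
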